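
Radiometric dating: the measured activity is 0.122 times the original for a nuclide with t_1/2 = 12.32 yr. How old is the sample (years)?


lambda = ln(2) / t_half = ln(2) / 12.32 = 0.05626195 /yr
t = -ln(A/A0) / lambda
t = -ln(0.122) / 0.05626195
t = 37.392 yr

37.392


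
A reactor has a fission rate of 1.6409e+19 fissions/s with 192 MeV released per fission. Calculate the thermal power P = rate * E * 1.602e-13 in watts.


P = fission_rate * E_MeV * 1.602e-13
P = 1.6409e+19 * 192 * 1.602e-13
P = 5.0471e+08 W

5.0471e+08


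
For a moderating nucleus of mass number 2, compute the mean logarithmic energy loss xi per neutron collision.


xi = 1 + (A-1)^2/(2A) * ln((A-1)/(A+1))
xi = 1 + (2-1)^2/(2*2) * ln((2-1)/(2 +1))
xi = 0.72535

0.72535


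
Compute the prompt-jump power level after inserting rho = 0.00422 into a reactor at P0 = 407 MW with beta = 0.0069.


P1/P0 = beta / (beta - rho)
P1/P0 = 0.0069 / (0.0069 - 0.00422) = 2.574627
P1 = 407 * 2.574627 = 1047.9 MW

1047.9


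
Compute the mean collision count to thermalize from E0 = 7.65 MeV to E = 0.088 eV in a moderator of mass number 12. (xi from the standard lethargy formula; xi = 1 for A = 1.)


xi = 1 + (A-1)^2/(2A)*ln((A-1)/(A+1)) = 0.1577690 (for A = 12)
n = ln(E0/E) / xi
n = ln(7.65e6 / 0.088) / 0.1577690
n = ln(8.693182e+07) / 0.1577690 = 115.87

115.87


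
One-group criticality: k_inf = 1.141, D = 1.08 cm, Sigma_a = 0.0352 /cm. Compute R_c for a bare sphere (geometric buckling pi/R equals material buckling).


L^2 = D / Sigma_a = 1.08 / 0.0352 = 30.68182 cm^2
B_m^2 = (k_inf - 1) / L^2 = (1.141 - 1) / 30.68182 = 0.004595555 /cm^2
For a bare sphere: B_g = pi/R, so R_c = pi / sqrt(B_m^2)
R_c = pi / sqrt(0.004595555) = 46.343 cm

46.343


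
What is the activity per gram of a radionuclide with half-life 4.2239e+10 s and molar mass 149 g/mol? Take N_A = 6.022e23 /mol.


lambda = ln(2) / t_half = ln(2) / 4.2239e+10 = 1.641012e-11 /s
SA = lambda * N_A / M
SA = 1.641012e-11 * 6.022e23 / 149
SA = 6.6323e+10 Bq/g

6.6323e+10


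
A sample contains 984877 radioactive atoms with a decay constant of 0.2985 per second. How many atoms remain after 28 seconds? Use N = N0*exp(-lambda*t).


N = N0 * exp(-lambda * t)
N = 984877 * exp(-0.2985 * 28)
N = 230.97

230.97


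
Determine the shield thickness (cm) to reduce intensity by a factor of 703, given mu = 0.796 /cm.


x = ln(factor) / mu
x = ln(703) / 0.796
x = 8.2354 cm

8.2354


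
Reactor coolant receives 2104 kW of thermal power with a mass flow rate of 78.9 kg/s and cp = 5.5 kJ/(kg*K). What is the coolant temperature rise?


dT = Q / (m_dot * cp)
dT = 2104 / (78.9 * 5.5)
dT = 4.8485 C

4.8485


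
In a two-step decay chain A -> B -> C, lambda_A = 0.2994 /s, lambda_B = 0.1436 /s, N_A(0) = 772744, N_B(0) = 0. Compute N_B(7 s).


N_B(t) = lambda_A * N_A0 / (lambda_B - lambda_A) * [exp(-lambda_A*t) - exp(-lambda_B*t)]
exp(-0.2994*7) = 0.1229718; exp(-0.1436*7) = 0.3659714
N_B = 0.2994 * 772744 / (0.1436 - 0.2994) * (0.1229718 - 0.3659714)
N_B = 360849

360849


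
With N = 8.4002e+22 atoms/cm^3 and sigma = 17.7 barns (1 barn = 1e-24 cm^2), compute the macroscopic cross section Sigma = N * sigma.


Sigma = N * sigma_barns * 1e-24
Sigma = 8.4002e+22 * 17.7 * 1e-24
Sigma = 1.4868 /cm

1.4868


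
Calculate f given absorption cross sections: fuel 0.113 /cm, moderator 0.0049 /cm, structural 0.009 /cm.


f = Sigma_a_fuel / (Sigma_a_fuel + Sigma_a_mod + Sigma_a_other)
f = 0.113 / (0.113 + 0.0049 + 0.009)
f = 0.89046

0.89046


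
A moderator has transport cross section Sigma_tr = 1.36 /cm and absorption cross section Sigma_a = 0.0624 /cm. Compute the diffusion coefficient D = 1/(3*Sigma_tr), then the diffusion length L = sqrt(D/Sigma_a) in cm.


D = 1 / (3 * Sigma_tr) = 1 / (3 * 1.36) = 0.2450980 cm
L = sqrt(D / Sigma_a)
L = sqrt(0.2450980 / 0.0624)
L = 1.9819 cm

1.9819


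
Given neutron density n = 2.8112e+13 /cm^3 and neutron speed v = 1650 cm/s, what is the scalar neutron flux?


phi = n * v
phi = 2.8112e+13 * 1650
phi = 4.6385e+16 /cm^2/s

4.6385e+16


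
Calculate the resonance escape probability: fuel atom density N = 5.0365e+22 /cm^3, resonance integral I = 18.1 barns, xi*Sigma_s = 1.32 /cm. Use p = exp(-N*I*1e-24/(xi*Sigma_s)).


p = exp(-N * I * 1e-24 / (xi*Sigma_s))
p = exp(-5.0365e+22 * 18.1 * 1e-24 / 1.32)
p = 0.50127

0.50127


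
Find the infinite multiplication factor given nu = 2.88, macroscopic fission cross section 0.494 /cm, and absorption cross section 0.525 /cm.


k_inf = nu * Sigma_f / Sigma_a
k_inf = 2.88 * 0.494 / 0.525
k_inf = 2.7099

2.7099


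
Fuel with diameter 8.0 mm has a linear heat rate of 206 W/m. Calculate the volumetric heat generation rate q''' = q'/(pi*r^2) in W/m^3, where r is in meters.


r = D / 2 / 1000 = 8.0 / 2 / 1000 = 0.004 m
q''' = q' / (pi * r^2)
q''' = 206 / (pi * 0.004^2)
q''' = 4.0982e+06 W/m^3

4.0982e+06


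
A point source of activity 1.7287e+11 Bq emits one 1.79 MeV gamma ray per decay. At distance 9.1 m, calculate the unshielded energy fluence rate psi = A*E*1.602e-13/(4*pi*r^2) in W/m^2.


psi = A * E * 1.602e-13 / (4*pi*r^2)
psi = 1.7287e+11 * 1.79 * 1.602e-13 / (4*pi*9.1^2)
psi = 4.7637e-05 W/m^2

4.7637e-05


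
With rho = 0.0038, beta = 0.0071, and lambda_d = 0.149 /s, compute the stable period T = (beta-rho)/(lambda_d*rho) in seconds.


T = (beta - rho) / (lambda_d * rho)
T = (0.0071 - 0.0038) / (0.149 * 0.0038)
T = 5.8283 s

5.8283


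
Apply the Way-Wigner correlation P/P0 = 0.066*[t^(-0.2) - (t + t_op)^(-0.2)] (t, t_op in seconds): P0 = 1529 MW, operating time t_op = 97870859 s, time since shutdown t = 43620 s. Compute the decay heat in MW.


P/P0 = 0.066 * [t^(-0.2) - (t + t_op)^(-0.2)]
P/P0 = 0.066 * [43620^(-0.2) - (43620 + 97870859)^(-0.2)]
P/P0 = 0.066 * [0.1180492 - 0.02522497] = 0.006126399
P = 1529 * 0.006126399 = 9.3673 MW

9.3673


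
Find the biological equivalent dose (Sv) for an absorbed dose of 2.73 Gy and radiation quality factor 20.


H = D * Q
H = 2.73 * 20
H = 54.600 Sv

54.600


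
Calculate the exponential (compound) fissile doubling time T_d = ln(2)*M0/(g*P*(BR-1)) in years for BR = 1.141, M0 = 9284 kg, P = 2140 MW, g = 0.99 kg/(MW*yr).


Breeding gain G = BR - 1 = 1.141 - 1 = 0.141
Fissile production rate = g * P * G = 0.99 * 2140 * 0.141 = 298.7226 kg/yr
T_d = ln(2) * M0 / (g * P * G)
T_d = ln(2) * 9284 / 298.7226 = 21.542 yr

21.542


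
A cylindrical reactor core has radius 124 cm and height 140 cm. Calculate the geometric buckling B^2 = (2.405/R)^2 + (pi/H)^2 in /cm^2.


B^2 = (2.405/R)^2 + (pi/H)^2
B^2 = (2.405/124)^2 + (pi/140)^2
B^2 = 8.7972e-04 /cm^2

8.7972e-04


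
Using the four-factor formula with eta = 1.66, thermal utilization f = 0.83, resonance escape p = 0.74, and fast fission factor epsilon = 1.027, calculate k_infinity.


k_inf = eta * f * p * epsilon
k_inf = 1.66 * 0.83 * 0.74 * 1.027
k_inf = 1.0471

1.0471


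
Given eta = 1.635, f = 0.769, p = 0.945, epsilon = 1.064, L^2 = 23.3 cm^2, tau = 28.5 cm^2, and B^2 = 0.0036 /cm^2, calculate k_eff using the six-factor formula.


k_inf = eta*f*p*eps = 1.635*0.769*0.945*1.064 = 1.264205
P_TNL = 1/(1 + L^2*B^2) = 1/(1 + 23.3*0.0036) = 0.9226114
P_FNL = exp(-B^2*tau) = exp(-0.0036*28.5) = 0.9024879
k_eff = k_inf * P_TNL * P_FNL = 1.264205 * 0.9226114 * 0.9024879
k_eff = 1.0526

1.0526


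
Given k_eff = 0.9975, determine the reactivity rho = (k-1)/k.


rho = (k_eff - 1) / k_eff
rho = (0.9975 - 1) / 0.9975
rho = -0.0025063

-0.0025063


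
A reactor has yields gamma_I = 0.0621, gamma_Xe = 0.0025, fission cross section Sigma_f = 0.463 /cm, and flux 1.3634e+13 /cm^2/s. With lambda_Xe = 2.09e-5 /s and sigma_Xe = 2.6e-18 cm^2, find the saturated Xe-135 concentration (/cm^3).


Xe_eq = (gamma_I + gamma_Xe) * Sigma_f * phi / (lambda_Xe + sigma_Xe * phi)
Numerator = (0.0621 + 0.0025) * 0.463 * 1.3634e+13 = 4.077902e+11
Denominator = 2.09e-5 + 2.6e-18 * 1.3634e+13 = 5.634840e-05
Xe_eq = 4.077902e+11 / 5.634840e-05 = 7.2369e+15 /cm^3

7.2369e+15


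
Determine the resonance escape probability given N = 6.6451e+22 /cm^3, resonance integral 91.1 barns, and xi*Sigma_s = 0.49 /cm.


p = exp(-N * I * 1e-24 / (xi*Sigma_s))
p = exp(-6.6451e+22 * 91.1 * 1e-24 / 0.49)
p = 4.3105e-06

4.3105e-06


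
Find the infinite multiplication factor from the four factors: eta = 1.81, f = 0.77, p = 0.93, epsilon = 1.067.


k_inf = eta * f * p * epsilon
k_inf = 1.81 * 0.77 * 0.93 * 1.067
k_inf = 1.3830

1.3830


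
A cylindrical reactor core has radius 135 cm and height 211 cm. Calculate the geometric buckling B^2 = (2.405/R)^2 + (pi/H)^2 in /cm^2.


B^2 = (2.405/R)^2 + (pi/H)^2
B^2 = (2.405/135)^2 + (pi/211)^2
B^2 = 5.3905e-04 /cm^2

5.3905e-04


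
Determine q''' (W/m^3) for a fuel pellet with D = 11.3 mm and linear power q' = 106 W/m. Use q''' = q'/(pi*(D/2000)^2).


r = D / 2 / 1000 = 11.3 / 2 / 1000 = 0.00565 m
q''' = q' / (pi * r^2)
q''' = 106 / (pi * 0.00565^2)
q''' = 1.0570e+06 W/m^3

1.0570e+06


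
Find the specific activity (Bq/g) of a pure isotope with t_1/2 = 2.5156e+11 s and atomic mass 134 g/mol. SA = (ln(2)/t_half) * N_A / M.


lambda = ln(2) / t_half = ln(2) / 2.5156e+11 = 2.755395e-12 /s
SA = lambda * N_A / M
SA = 2.755395e-12 * 6.022e23 / 134
SA = 1.2383e+10 Bq/g

1.2383e+10


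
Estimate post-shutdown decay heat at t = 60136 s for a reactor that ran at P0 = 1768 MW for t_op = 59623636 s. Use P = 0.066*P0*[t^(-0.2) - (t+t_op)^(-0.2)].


P/P0 = 0.066 * [t^(-0.2) - (t + t_op)^(-0.2)]
P/P0 = 0.066 * [60136^(-0.2) - (60136 + 59623636)^(-0.2)]
P/P0 = 0.066 * [0.1107065 - 0.02785023] = 0.005468514
P = 1768 * 0.005468514 = 9.6683 MW

9.6683


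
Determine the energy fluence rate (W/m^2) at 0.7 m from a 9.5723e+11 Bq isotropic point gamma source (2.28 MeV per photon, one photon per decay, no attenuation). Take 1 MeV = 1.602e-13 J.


psi = A * E * 1.602e-13 / (4*pi*r^2)
psi = 9.5723e+11 * 2.28 * 1.602e-13 / (4*pi*0.7^2)
psi = 0.056782 W/m^2

0.056782


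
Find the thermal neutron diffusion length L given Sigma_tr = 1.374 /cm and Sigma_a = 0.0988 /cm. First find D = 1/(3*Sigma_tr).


D = 1 / (3 * Sigma_tr) = 1 / (3 * 1.374) = 0.2426007 cm
L = sqrt(D / Sigma_a)
L = sqrt(0.2426007 / 0.0988)
L = 1.5670 cm

1.5670


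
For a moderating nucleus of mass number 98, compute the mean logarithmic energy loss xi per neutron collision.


xi = 1 + (A-1)^2/(2A) * ln((A-1)/(A+1))
xi = 1 + (98-1)^2/(2*98) * ln((98-1)/(98 +1))
xi = 0.020270

0.020270


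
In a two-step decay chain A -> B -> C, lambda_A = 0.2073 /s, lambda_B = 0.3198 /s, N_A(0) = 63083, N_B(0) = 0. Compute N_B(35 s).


N_B(t) = lambda_A * N_A0 / (lambda_B - lambda_A) * [exp(-lambda_A*t) - exp(-lambda_B*t)]
exp(-0.2073*35) = 7.062792e-04; exp(-0.3198*35) = 1.377025e-05
N_B = 0.2073 * 63083 / (0.3198 - 0.2073) * (7.062792e-04 - 1.377025e-05)
N_B = 80.498

80.498


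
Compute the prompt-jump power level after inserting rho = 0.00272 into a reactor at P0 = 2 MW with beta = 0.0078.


P1/P0 = beta / (beta - rho)
P1/P0 = 0.0078 / (0.0078 - 0.00272) = 1.535433
P1 = 2 * 1.535433 = 3.0709 MW

3.0709


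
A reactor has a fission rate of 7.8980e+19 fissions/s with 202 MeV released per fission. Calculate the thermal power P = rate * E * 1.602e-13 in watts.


P = fission_rate * E_MeV * 1.602e-13
P = 7.8980e+19 * 202 * 1.602e-13
P = 2.5558e+09 W

2.5558e+09


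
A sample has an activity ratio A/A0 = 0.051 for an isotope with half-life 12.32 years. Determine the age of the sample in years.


lambda = ln(2) / t_half = ln(2) / 12.32 = 0.05626195 /yr
t = -ln(A/A0) / lambda
t = -ln(0.051) / 0.05626195
t = 52.894 yr

52.894


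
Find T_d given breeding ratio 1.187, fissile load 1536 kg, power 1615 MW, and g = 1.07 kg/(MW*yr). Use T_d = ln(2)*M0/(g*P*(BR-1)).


Breeding gain G = BR - 1 = 1.187 - 1 = 0.187
Fissile production rate = g * P * G = 1.07 * 1615 * 0.187 = 323.14535 kg/yr
T_d = ln(2) * M0 / (g * P * G)
T_d = ln(2) * 1536 / 323.14535 = 3.2947 yr

3.2947


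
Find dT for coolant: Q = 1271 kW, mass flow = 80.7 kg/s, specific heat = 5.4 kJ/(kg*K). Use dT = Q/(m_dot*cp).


dT = Q / (m_dot * cp)
dT = 1271 / (80.7 * 5.4)
dT = 2.9166 C

2.9166


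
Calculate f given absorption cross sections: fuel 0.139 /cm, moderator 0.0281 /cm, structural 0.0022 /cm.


f = Sigma_a_fuel / (Sigma_a_fuel + Sigma_a_mod + Sigma_a_other)
f = 0.139 / (0.139 + 0.0281 + 0.0022)
f = 0.82103

0.82103


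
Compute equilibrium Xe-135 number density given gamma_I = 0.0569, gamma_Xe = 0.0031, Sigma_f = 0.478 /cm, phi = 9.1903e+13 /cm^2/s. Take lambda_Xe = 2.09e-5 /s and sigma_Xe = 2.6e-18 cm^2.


Xe_eq = (gamma_I + gamma_Xe) * Sigma_f * phi / (lambda_Xe + sigma_Xe * phi)
Numerator = (0.0569 + 0.0031) * 0.478 * 9.1903e+13 = 2.635778e+12
Denominator = 2.09e-5 + 2.6e-18 * 9.1903e+13 = 2.598478e-04
Xe_eq = 2.635778e+12 / 2.598478e-04 = 1.0144e+16 /cm^3

1.0144e+16


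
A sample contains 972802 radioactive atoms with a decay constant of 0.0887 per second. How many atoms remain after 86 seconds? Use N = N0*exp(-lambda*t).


N = N0 * exp(-lambda * t)
N = 972802 * exp(-0.0887 * 86)
N = 473.30

473.30


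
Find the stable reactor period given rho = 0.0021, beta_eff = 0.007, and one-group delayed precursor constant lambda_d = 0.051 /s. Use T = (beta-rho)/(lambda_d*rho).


T = (beta - rho) / (lambda_d * rho)
T = (0.007 - 0.0021) / (0.051 * 0.0021)
T = 45.752 s

45.752


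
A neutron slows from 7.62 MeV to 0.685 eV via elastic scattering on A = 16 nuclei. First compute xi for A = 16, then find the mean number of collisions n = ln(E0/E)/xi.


xi = 1 + (A-1)^2/(2A)*ln((A-1)/(A+1)) = 0.1199467 (for A = 16)
n = ln(E0/E) / xi
n = ln(7.62e6 / 0.685) / 0.1199467
n = ln(1.112409e+07) / 0.1199467 = 135.27

135.27


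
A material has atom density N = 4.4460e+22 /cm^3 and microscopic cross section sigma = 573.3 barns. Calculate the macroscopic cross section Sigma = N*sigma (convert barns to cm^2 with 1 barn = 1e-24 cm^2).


Sigma = N * sigma_barns * 1e-24
Sigma = 4.4460e+22 * 573.3 * 1e-24
Sigma = 25.489 /cm

25.489


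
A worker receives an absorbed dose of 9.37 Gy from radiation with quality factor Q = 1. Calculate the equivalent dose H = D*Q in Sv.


H = D * Q
H = 9.37 * 1
H = 9.3700 Sv

9.3700


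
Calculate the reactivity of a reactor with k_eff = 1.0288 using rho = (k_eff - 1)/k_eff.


rho = (k_eff - 1) / k_eff
rho = (1.0288 - 1) / 1.0288
rho = 0.027994

0.027994


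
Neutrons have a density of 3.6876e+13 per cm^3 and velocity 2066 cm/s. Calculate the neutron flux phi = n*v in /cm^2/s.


phi = n * v
phi = 3.6876e+13 * 2066
phi = 7.6186e+16 /cm^2/s

7.6186e+16


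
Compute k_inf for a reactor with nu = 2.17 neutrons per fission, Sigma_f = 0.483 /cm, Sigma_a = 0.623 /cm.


k_inf = nu * Sigma_f / Sigma_a
k_inf = 2.17 * 0.483 / 0.623
k_inf = 1.6824

1.6824


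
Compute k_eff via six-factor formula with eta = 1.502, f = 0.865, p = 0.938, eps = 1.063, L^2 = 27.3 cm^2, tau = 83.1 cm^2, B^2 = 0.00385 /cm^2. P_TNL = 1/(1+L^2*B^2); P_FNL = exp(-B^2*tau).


k_inf = eta*f*p*eps = 1.502*0.865*0.938*1.063 = 1.295454
P_TNL = 1/(1 + L^2*B^2) = 1/(1 + 27.3*0.00385) = 0.9048914
P_FNL = exp(-B^2*tau) = exp(-0.00385*83.1) = 0.7261962
k_eff = k_inf * P_TNL * P_FNL = 1.295454 * 0.9048914 * 0.7261962
k_eff = 0.85128

0.85128


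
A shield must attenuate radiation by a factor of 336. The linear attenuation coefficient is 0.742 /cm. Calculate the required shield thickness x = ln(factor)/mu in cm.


x = ln(factor) / mu
x = ln(336) / 0.742
x = 7.8398 cm

7.8398


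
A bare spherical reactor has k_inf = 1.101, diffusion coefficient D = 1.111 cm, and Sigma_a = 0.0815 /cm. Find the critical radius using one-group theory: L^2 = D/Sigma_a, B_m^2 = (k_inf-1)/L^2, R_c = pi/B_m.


L^2 = D / Sigma_a = 1.111 / 0.0815 = 13.63190 cm^2
B_m^2 = (k_inf - 1) / L^2 = (1.101 - 1) / 13.63190 = 0.007409092 /cm^2
For a bare sphere: B_g = pi/R, so R_c = pi / sqrt(B_m^2)
R_c = pi / sqrt(0.007409092) = 36.498 cm

36.498


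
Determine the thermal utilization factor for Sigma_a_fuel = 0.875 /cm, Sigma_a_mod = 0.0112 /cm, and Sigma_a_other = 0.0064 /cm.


f = Sigma_a_fuel / (Sigma_a_fuel + Sigma_a_mod + Sigma_a_other)
f = 0.875 / (0.875 + 0.0112 + 0.0064)
f = 0.98028

0.98028


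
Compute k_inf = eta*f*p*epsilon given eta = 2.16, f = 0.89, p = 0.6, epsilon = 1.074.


k_inf = eta * f * p * epsilon
k_inf = 2.16 * 0.89 * 0.6 * 1.074
k_inf = 1.2388

1.2388


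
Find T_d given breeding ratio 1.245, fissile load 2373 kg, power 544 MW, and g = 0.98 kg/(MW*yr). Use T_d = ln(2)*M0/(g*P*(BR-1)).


Breeding gain G = BR - 1 = 1.245 - 1 = 0.245
Fissile production rate = g * P * G = 0.98 * 544 * 0.245 = 130.6144 kg/yr
T_d = ln(2) * M0 / (g * P * G)
T_d = ln(2) * 2373 / 130.6144 = 12.593 yr

12.593


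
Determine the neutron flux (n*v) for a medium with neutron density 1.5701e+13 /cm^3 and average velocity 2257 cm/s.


phi = n * v
phi = 1.5701e+13 * 2257
phi = 3.5437e+16 /cm^2/s

3.5437e+16


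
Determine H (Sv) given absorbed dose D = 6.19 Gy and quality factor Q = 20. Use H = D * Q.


H = D * Q
H = 6.19 * 20
H = 123.80 Sv

123.80


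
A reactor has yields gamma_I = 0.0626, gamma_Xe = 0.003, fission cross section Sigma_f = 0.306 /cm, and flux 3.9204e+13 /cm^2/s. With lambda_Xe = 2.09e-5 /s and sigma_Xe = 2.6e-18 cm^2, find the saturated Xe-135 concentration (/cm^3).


Xe_eq = (gamma_I + gamma_Xe) * Sigma_f * phi / (lambda_Xe + sigma_Xe * phi)
Numerator = (0.0626 + 0.003) * 0.306 * 3.9204e+13 = 7.869654e+11
Denominator = 2.09e-5 + 2.6e-18 * 3.9204e+13 = 1.228304e-04
Xe_eq = 7.869654e+11 / 1.228304e-04 = 6.4069e+15 /cm^3

6.4069e+15


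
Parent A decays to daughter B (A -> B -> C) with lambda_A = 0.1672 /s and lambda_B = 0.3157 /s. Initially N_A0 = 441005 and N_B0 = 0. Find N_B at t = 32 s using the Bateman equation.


N_B(t) = lambda_A * N_A0 / (lambda_B - lambda_A) * [exp(-lambda_A*t) - exp(-lambda_B*t)]
exp(-0.1672*32) = 0.004746252; exp(-0.3157*32) = 4.098108e-05
N_B = 0.1672 * 441005 / (0.3157 - 0.1672) * (0.004746252 - 4.098108e-05)
N_B = 2336.4

2336.4


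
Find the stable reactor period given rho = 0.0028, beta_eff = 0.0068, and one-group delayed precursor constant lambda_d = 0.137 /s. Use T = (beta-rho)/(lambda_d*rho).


T = (beta - rho) / (lambda_d * rho)
T = (0.0068 - 0.0028) / (0.137 * 0.0028)
T = 10.428 s

10.428


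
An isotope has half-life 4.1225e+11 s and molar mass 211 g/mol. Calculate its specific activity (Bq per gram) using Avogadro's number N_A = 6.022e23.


lambda = ln(2) / t_half = ln(2) / 4.1225e+11 = 1.681376e-12 /s
SA = lambda * N_A / M
SA = 1.681376e-12 * 6.022e23 / 211
SA = 4.7987e+09 Bq/g

4.7987e+09


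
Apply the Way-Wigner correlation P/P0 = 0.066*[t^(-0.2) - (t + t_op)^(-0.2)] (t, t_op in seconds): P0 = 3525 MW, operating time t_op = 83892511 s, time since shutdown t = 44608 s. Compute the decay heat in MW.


P/P0 = 0.066 * [t^(-0.2) - (t + t_op)^(-0.2)]
P/P0 = 0.066 * [44608^(-0.2) - (44608 + 83892511)^(-0.2)]
P/P0 = 0.066 * [0.1175215 - 0.02601412] = 0.006039487
P = 3525 * 0.006039487 = 21.289 MW

21.289


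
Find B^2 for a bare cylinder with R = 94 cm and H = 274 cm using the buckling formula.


B^2 = (2.405/R)^2 + (pi/H)^2
B^2 = (2.405/94)^2 + (pi/274)^2
B^2 = 7.8606e-04 /cm^2

7.8606e-04


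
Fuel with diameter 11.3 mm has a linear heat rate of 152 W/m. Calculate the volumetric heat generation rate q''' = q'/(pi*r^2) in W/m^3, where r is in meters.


r = D / 2 / 1000 = 11.3 / 2 / 1000 = 0.00565 m
q''' = q' / (pi * r^2)
q''' = 152 / (pi * 0.00565^2)
q''' = 1.5156e+06 W/m^3

1.5156e+06


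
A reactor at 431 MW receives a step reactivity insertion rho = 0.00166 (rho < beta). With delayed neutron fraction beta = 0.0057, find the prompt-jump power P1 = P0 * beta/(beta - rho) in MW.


P1/P0 = beta / (beta - rho)
P1/P0 = 0.0057 / (0.0057 - 0.00166) = 1.410891
P1 = 431 * 1.410891 = 608.09 MW

608.09


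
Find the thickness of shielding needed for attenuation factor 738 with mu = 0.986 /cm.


x = ln(factor) / mu
x = ln(738) / 0.986
x = 6.6977 cm

6.6977


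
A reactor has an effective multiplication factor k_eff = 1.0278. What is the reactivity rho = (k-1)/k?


rho = (k_eff - 1) / k_eff
rho = (1.0278 - 1) / 1.0278
rho = 0.027048

0.027048


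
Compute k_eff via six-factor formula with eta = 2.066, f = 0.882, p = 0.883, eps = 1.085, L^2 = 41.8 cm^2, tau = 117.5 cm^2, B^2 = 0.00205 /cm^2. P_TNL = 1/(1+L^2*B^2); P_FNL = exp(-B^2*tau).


k_inf = eta*f*p*eps = 2.066*0.882*0.883*1.085 = 1.745779
P_TNL = 1/(1 + L^2*B^2) = 1/(1 + 41.8*0.00205) = 0.9210732
P_FNL = exp(-B^2*tau) = exp(-0.00205*117.5) = 0.7859399
k_eff = k_inf * P_TNL * P_FNL = 1.745779 * 0.9210732 * 0.7859399
k_eff = 1.2638

1.2638


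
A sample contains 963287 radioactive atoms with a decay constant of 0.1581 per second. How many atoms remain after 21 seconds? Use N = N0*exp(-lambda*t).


N = N0 * exp(-lambda * t)
N = 963287 * exp(-0.1581 * 21)
N = 34822

34822


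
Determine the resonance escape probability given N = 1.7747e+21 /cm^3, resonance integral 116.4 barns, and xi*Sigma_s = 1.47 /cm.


p = exp(-N * I * 1e-24 / (xi*Sigma_s))
p = exp(-1.7747e+21 * 116.4 * 1e-24 / 1.47)
p = 0.86890

0.86890


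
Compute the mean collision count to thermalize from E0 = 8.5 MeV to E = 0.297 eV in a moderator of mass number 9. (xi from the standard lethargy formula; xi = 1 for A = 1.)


xi = 1 + (A-1)^2/(2A)*ln((A-1)/(A+1)) = 0.2066007 (for A = 9)
n = ln(E0/E) / xi
n = ln(8.5e6 / 0.297) / 0.2066007
n = ln(2.861953e+07) / 0.2066007 = 83.105

83.105


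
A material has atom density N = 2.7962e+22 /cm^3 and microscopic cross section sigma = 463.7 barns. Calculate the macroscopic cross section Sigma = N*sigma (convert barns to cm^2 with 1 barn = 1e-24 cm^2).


Sigma = N * sigma_barns * 1e-24
Sigma = 2.7962e+22 * 463.7 * 1e-24
Sigma = 12.966 /cm

12.966


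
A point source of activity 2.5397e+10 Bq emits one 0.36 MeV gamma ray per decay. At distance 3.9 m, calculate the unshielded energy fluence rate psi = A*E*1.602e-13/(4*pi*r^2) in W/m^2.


psi = A * E * 1.602e-13 / (4*pi*r^2)
psi = 2.5397e+10 * 0.36 * 1.602e-13 / (4*pi*3.9^2)
psi = 7.6632e-06 W/m^2

7.6632e-06


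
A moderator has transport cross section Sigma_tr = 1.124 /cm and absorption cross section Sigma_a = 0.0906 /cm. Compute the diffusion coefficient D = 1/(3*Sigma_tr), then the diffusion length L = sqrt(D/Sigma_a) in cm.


D = 1 / (3 * Sigma_tr) = 1 / (3 * 1.124) = 0.2965599 cm
L = sqrt(D / Sigma_a)
L = sqrt(0.2965599 / 0.0906)
L = 1.8092 cm

1.8092


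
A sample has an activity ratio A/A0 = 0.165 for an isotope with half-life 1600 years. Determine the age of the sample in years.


lambda = ln(2) / t_half = ln(2) / 1600 = 4.332170e-04 /yr
t = -ln(A/A0) / lambda
t = -ln(0.165) / 4.332170e-04
t = 4159.1 yr

4159.1


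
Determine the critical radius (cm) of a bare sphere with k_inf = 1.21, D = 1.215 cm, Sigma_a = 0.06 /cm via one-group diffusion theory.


L^2 = D / Sigma_a = 1.215 / 0.06 = 20.25000 cm^2
B_m^2 = (k_inf - 1) / L^2 = (1.21 - 1) / 20.25000 = 0.01037037 /cm^2
For a bare sphere: B_g = pi/R, so R_c = pi / sqrt(B_m^2)
R_c = pi / sqrt(0.01037037) = 30.850 cm

30.850


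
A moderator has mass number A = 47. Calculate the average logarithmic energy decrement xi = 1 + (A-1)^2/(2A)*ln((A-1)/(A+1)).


xi = 1 + (A-1)^2/(2A) * ln((A-1)/(A+1))
xi = 1 + (47-1)^2/(2*47) * ln((47-1)/(47 +1))
xi = 0.041956

0.041956


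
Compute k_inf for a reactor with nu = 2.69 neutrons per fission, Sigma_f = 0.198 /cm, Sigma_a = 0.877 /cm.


k_inf = nu * Sigma_f / Sigma_a
k_inf = 2.69 * 0.198 / 0.877
k_inf = 0.60732

0.60732


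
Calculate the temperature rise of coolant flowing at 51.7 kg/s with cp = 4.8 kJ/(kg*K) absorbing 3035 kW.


dT = Q / (m_dot * cp)
dT = 3035 / (51.7 * 4.8)
dT = 12.230 C

12.230


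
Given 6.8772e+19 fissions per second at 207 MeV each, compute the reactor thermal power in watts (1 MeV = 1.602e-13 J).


P = fission_rate * E_MeV * 1.602e-13
P = 6.8772e+19 * 207 * 1.602e-13
P = 2.2806e+09 W

2.2806e+09


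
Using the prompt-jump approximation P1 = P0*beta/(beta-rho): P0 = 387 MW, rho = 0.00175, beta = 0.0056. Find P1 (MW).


P1/P0 = beta / (beta - rho)
P1/P0 = 0.0056 / (0.0056 - 0.00175) = 1.454545
P1 = 387 * 1.454545 = 562.91 MW

562.91


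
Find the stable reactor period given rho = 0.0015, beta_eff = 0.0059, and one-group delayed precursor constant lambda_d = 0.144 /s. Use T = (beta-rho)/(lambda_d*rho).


T = (beta - rho) / (lambda_d * rho)
T = (0.0059 - 0.0015) / (0.144 * 0.0015)
T = 20.370 s

20.370


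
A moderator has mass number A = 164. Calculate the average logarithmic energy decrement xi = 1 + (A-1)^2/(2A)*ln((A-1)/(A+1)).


xi = 1 + (A-1)^2/(2A) * ln((A-1)/(A+1))
xi = 1 + (164-1)^2/(2*164) * ln((164-1)/(164 +1))
xi = 0.012146

0.012146


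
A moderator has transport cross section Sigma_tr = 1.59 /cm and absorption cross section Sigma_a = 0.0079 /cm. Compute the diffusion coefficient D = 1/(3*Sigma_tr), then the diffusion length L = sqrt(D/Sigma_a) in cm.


D = 1 / (3 * Sigma_tr) = 1 / (3 * 1.59) = 0.2096436 cm
L = sqrt(D / Sigma_a)
L = sqrt(0.2096436 / 0.0079)
L = 5.1514 cm

5.1514


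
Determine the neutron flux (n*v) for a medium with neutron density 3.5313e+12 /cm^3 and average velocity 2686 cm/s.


phi = n * v
phi = 3.5313e+12 * 2686
phi = 9.4851e+15 /cm^2/s

9.4851e+15


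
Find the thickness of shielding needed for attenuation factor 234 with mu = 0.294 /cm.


x = ln(factor) / mu
x = ln(234) / 0.294
x = 18.556 cm

18.556


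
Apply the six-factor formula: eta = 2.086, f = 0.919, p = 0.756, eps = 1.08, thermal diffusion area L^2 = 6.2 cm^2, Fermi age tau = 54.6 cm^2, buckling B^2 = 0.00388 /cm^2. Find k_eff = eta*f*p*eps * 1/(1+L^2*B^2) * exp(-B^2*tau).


k_inf = eta*f*p*eps = 2.086*0.919*0.756*1.08 = 1.565220
P_TNL = 1/(1 + L^2*B^2) = 1/(1 + 6.2*0.00388) = 0.9765091
P_FNL = exp(-B^2*tau) = exp(-0.00388*54.6) = 0.8090877
k_eff = k_inf * P_TNL * P_FNL = 1.565220 * 0.9765091 * 0.8090877
k_eff = 1.2367

1.2367


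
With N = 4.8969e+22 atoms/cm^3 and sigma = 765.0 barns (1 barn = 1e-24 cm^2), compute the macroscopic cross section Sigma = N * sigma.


Sigma = N * sigma_barns * 1e-24
Sigma = 4.8969e+22 * 765.0 * 1e-24
Sigma = 37.461 /cm

37.461


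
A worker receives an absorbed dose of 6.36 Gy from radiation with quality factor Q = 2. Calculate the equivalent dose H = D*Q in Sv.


H = D * Q
H = 6.36 * 2
H = 12.720 Sv

12.720


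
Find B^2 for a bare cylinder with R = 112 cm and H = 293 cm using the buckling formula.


B^2 = (2.405/R)^2 + (pi/H)^2
B^2 = (2.405/112)^2 + (pi/293)^2
B^2 = 5.7606e-04 /cm^2

5.7606e-04


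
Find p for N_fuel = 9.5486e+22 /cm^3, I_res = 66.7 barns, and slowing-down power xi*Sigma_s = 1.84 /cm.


p = exp(-N * I * 1e-24 / (xi*Sigma_s))
p = exp(-9.5486e+22 * 66.7 * 1e-24 / 1.84)
p = 0.031387

0.031387


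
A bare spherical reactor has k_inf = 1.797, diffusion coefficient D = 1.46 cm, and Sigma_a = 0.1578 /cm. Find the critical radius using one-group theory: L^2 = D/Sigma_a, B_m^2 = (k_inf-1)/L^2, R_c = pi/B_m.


L^2 = D / Sigma_a = 1.46 / 0.1578 = 9.252218 cm^2
B_m^2 = (k_inf - 1) / L^2 = (1.797 - 1) / 9.252218 = 0.08614151 /cm^2
For a bare sphere: B_g = pi/R, so R_c = pi / sqrt(B_m^2)
R_c = pi / sqrt(0.08614151) = 10.704 cm

10.704


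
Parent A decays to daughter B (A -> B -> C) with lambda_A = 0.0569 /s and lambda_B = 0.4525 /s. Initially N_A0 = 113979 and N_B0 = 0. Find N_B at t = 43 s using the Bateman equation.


N_B(t) = lambda_A * N_A0 / (lambda_B - lambda_A) * [exp(-lambda_A*t) - exp(-lambda_B*t)]
exp(-0.0569*43) = 0.08657883; exp(-0.4525*43) = 3.545807e-09
N_B = 0.0569 * 113979 / (0.4525 - 0.0569) * (0.08657883 - 3.545807e-09)
N_B = 1419.4

1419.4


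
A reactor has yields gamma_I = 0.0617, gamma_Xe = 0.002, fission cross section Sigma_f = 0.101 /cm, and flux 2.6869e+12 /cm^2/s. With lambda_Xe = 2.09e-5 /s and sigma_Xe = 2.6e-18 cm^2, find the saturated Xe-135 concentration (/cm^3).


Xe_eq = (gamma_I + gamma_Xe) * Sigma_f * phi / (lambda_Xe + sigma_Xe * phi)
Numerator = (0.0617 + 0.002) * 0.101 * 2.6869e+12 = 1.728671e+10
Denominator = 2.09e-5 + 2.6e-18 * 2.6869e+12 = 2.788594e-05
Xe_eq = 1.728671e+10 / 2.788594e-05 = 6.1991e+14 /cm^3

6.1991e+14


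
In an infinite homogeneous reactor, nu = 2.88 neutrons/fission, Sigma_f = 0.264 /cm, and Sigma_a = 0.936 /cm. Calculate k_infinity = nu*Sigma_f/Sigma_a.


k_inf = nu * Sigma_f / Sigma_a
k_inf = 2.88 * 0.264 / 0.936
k_inf = 0.81231

0.81231


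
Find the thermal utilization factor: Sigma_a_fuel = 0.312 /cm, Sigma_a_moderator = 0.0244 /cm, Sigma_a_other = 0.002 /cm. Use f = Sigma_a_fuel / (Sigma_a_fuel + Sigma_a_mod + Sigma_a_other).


f = Sigma_a_fuel / (Sigma_a_fuel + Sigma_a_mod + Sigma_a_other)
f = 0.312 / (0.312 + 0.0244 + 0.002)
f = 0.92199

0.92199


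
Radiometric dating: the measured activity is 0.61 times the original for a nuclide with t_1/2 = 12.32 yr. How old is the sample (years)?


lambda = ln(2) / t_half = ln(2) / 12.32 = 0.05626195 /yr
t = -ln(A/A0) / lambda
t = -ln(0.61) / 0.05626195
t = 8.7856 yr

8.7856


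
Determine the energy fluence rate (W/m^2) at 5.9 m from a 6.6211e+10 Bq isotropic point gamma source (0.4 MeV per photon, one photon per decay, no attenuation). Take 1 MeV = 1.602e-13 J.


psi = A * E * 1.602e-13 / (4*pi*r^2)
psi = 6.6211e+10 * 0.4 * 1.602e-13 / (4*pi*5.9^2)
psi = 9.6993e-06 W/m^2

9.6993e-06


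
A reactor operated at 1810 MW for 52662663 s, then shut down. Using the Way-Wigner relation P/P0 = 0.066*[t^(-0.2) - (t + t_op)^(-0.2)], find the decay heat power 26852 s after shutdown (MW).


P/P0 = 0.066 * [t^(-0.2) - (t + t_op)^(-0.2)]
P/P0 = 0.066 * [26852^(-0.2) - (26852 + 52662663)^(-0.2)]
P/P0 = 0.066 * [0.1300782 - 0.02855322] = 0.006700649
P = 1810 * 0.006700649 = 12.128 MW

12.128


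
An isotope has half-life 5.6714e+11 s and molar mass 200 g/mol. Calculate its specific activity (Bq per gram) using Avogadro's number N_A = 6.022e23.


lambda = ln(2) / t_half = ln(2) / 5.6714e+11 = 1.222180e-12 /s
SA = lambda * N_A / M
SA = 1.222180e-12 * 6.022e23 / 200
SA = 3.6800e+09 Bq/g

3.6800e+09


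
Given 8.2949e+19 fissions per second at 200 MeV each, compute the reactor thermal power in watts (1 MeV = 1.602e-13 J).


P = fission_rate * E_MeV * 1.602e-13
P = 8.2949e+19 * 200 * 1.602e-13
P = 2.6577e+09 W

2.6577e+09


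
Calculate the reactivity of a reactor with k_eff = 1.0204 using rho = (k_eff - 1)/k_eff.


rho = (k_eff - 1) / k_eff
rho = (1.0204 - 1) / 1.0204
rho = 0.019992

0.019992


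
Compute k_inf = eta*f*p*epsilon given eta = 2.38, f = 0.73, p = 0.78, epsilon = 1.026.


k_inf = eta * f * p * epsilon
k_inf = 2.38 * 0.73 * 0.78 * 1.026
k_inf = 1.3904

1.3904


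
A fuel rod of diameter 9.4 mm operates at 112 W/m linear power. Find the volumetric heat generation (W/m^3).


r = D / 2 / 1000 = 9.4 / 2 / 1000 = 0.0047 m
q''' = q' / (pi * r^2)
q''' = 112 / (pi * 0.0047^2)
q''' = 1.6139e+06 W/m^3

1.6139e+06


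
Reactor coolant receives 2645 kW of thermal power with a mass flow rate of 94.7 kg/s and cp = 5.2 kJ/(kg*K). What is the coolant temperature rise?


dT = Q / (m_dot * cp)
dT = 2645 / (94.7 * 5.2)
dT = 5.3712 C

5.3712


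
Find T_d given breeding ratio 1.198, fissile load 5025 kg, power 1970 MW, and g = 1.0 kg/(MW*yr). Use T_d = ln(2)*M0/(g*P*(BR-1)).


Breeding gain G = BR - 1 = 1.198 - 1 = 0.198
Fissile production rate = g * P * G = 1.0 * 1970 * 0.198 = 390.06 kg/yr
T_d = ln(2) * M0 / (g * P * G)
T_d = ln(2) * 5025 / 390.06 = 8.9296 yr

8.9296


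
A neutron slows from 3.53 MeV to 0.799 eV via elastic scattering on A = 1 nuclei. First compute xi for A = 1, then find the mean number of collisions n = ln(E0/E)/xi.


xi = 1 + (A-1)^2/(2A)*ln((A-1)/(A+1)) = 1 (for A = 1)
n = ln(E0/E) / xi
n = ln(3.53e6 / 0.799) / 1
n = ln(4.418023e+06) / 1 = 15.301

15.301


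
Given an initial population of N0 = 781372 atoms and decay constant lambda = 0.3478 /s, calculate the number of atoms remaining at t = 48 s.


N = N0 * exp(-lambda * t)
N = 781372 * exp(-0.3478 * 48)
N = 0.043911

0.043911


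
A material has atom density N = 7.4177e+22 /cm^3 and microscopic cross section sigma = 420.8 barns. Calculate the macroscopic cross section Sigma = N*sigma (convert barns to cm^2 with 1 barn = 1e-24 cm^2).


Sigma = N * sigma_barns * 1e-24
Sigma = 7.4177e+22 * 420.8 * 1e-24
Sigma = 31.214 /cm

31.214


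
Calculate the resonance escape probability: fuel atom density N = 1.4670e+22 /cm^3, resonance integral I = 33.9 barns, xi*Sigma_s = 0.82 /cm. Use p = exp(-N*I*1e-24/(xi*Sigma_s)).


p = exp(-N * I * 1e-24 / (xi*Sigma_s))
p = exp(-1.4670e+22 * 33.9 * 1e-24 / 0.82)
p = 0.54527

0.54527


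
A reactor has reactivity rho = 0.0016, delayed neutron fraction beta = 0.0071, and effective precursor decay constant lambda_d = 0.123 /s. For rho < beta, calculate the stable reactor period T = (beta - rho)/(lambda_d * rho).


T = (beta - rho) / (lambda_d * rho)
T = (0.0071 - 0.0016) / (0.123 * 0.0016)
T = 27.947 s

27.947


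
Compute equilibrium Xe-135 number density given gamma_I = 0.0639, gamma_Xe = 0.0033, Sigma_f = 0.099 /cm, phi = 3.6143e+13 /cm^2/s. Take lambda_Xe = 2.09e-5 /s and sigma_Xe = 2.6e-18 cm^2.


Xe_eq = (gamma_I + gamma_Xe) * Sigma_f * phi / (lambda_Xe + sigma_Xe * phi)
Numerator = (0.0639 + 0.0033) * 0.099 * 3.6143e+13 = 2.404522e+11
Denominator = 2.09e-5 + 2.6e-18 * 3.6143e+13 = 1.148718e-04
Xe_eq = 2.404522e+11 / 1.148718e-04 = 2.0932e+15 /cm^3

2.0932e+15


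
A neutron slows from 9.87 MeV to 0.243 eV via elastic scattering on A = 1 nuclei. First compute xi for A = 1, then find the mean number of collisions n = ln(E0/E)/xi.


xi = 1 + (A-1)^2/(2A)*ln((A-1)/(A+1)) = 1 (for A = 1)
n = ln(E0/E) / xi
n = ln(9.87e6 / 0.243) / 1
n = ln(4.061728e+07) / 1 = 17.520

17.520


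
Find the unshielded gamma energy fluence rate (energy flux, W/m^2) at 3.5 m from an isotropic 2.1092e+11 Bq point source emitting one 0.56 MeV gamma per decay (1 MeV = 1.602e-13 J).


psi = A * E * 1.602e-13 / (4*pi*r^2)
psi = 2.1092e+11 * 0.56 * 1.602e-13 / (4*pi*3.5^2)
psi = 1.2292e-04 W/m^2

1.2292e-04


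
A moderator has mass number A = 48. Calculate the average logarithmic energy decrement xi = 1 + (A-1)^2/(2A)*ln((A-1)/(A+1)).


xi = 1 + (A-1)^2/(2A) * ln((A-1)/(A+1))
xi = 1 + (48-1)^2/(2*48) * ln((48-1)/(48 +1))
xi = 0.041094

0.041094


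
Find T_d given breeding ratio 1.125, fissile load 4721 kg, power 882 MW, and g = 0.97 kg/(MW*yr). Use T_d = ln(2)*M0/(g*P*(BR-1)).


Breeding gain G = BR - 1 = 1.125 - 1 = 0.125
Fissile production rate = g * P * G = 0.97 * 882 * 0.125 = 106.9425 kg/yr
T_d = ln(2) * M0 / (g * P * G)
T_d = ln(2) * 4721 / 106.9425 = 30.599 yr

30.599


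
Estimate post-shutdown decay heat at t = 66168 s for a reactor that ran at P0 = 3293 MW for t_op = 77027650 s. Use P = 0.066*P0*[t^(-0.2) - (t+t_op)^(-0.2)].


P/P0 = 0.066 * [t^(-0.2) - (t + t_op)^(-0.2)]
P/P0 = 0.066 * [66168^(-0.2) - (66168 + 77027650)^(-0.2)]
P/P0 = 0.066 * [0.1086101 - 0.02646038] = 0.005421882
P = 3293 * 0.005421882 = 17.854 MW

17.854


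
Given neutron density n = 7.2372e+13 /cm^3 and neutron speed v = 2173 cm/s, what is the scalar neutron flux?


phi = n * v
phi = 7.2372e+13 * 2173
phi = 1.5726e+17 /cm^2/s

1.5726e+17


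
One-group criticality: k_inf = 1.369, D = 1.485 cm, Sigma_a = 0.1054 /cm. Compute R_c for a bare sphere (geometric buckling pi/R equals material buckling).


L^2 = D / Sigma_a = 1.485 / 0.1054 = 14.08918 cm^2
B_m^2 = (k_inf - 1) / L^2 = (1.369 - 1) / 14.08918 = 0.02619031 /cm^2
For a bare sphere: B_g = pi/R, so R_c = pi / sqrt(B_m^2)
R_c = pi / sqrt(0.02619031) = 19.412 cm

19.412


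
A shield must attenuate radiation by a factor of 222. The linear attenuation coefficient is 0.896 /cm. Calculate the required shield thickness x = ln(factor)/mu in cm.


x = ln(factor) / mu
x = ln(222) / 0.896
x = 6.0298 cm

6.0298


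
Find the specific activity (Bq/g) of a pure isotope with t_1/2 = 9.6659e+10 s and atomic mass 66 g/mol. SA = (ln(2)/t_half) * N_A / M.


lambda = ln(2) / t_half = ln(2) / 9.6659e+10 = 7.171057e-12 /s
SA = lambda * N_A / M
SA = 7.171057e-12 * 6.022e23 / 66
SA = 6.5430e+10 Bq/g

6.5430e+10


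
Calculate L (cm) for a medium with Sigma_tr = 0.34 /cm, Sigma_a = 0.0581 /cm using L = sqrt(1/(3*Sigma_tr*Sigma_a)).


D = 1 / (3 * Sigma_tr) = 1 / (3 * 0.34) = 0.9803922 cm
L = sqrt(D / Sigma_a)
L = sqrt(0.9803922 / 0.0581)
L = 4.1078 cm

4.1078


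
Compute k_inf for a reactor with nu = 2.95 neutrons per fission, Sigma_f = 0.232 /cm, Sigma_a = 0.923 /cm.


k_inf = nu * Sigma_f / Sigma_a
k_inf = 2.95 * 0.232 / 0.923
k_inf = 0.74150

0.74150


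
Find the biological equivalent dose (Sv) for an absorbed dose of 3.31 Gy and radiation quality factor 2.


H = D * Q
H = 3.31 * 2
H = 6.6200 Sv

6.6200


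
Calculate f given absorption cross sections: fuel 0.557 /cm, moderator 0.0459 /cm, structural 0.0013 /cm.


f = Sigma_a_fuel / (Sigma_a_fuel + Sigma_a_mod + Sigma_a_other)
f = 0.557 / (0.557 + 0.0459 + 0.0013)
f = 0.92188

0.92188


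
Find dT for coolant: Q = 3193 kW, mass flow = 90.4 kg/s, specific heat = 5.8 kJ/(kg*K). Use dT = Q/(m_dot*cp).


dT = Q / (m_dot * cp)
dT = 3193 / (90.4 * 5.8)
dT = 6.0898 C

6.0898


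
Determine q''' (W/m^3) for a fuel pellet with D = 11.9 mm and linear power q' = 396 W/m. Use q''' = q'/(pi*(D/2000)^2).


r = D / 2 / 1000 = 11.9 / 2 / 1000 = 0.00595 m
q''' = q' / (pi * r^2)
q''' = 396 / (pi * 0.00595^2)
q''' = 3.5605e+06 W/m^3

3.5605e+06


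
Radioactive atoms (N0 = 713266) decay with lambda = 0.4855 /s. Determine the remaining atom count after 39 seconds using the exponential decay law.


N = N0 * exp(-lambda * t)
N = 713266 * exp(-0.4855 * 39)
N = 0.0042668

0.0042668


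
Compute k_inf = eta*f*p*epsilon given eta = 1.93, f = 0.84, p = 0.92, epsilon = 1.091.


k_inf = eta * f * p * epsilon
k_inf = 1.93 * 0.84 * 0.92 * 1.091
k_inf = 1.6272

1.6272


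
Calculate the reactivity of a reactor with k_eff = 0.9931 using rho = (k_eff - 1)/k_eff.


rho = (k_eff - 1) / k_eff
rho = (0.9931 - 1) / 0.9931
rho = -0.0069479

-0.0069479


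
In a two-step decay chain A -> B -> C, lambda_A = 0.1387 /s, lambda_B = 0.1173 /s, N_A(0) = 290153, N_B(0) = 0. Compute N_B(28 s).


N_B(t) = lambda_A * N_A0 / (lambda_B - lambda_A) * [exp(-lambda_A*t) - exp(-lambda_B*t)]
exp(-0.1387*28) = 0.02057662; exp(-0.1173*28) = 0.03746306
N_B = 0.1387 * 290153 / (0.1173 - 0.1387) * (0.02057662 - 0.03746306)
N_B = 31756

31756


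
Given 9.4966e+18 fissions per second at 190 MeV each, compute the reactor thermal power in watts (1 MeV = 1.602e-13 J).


P = fission_rate * E_MeV * 1.602e-13
P = 9.4966e+18 * 190 * 1.602e-13
P = 2.8906e+08 W

2.8906e+08


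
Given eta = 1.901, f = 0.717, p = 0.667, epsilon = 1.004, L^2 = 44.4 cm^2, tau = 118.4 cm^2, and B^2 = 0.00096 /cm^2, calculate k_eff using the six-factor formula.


k_inf = eta*f*p*eps = 1.901*0.717*0.667*1.004 = 0.9127689
P_TNL = 1/(1 + L^2*B^2) = 1/(1 + 44.4*0.00096) = 0.9591185
P_FNL = exp(-B^2*tau) = exp(-0.00096*118.4) = 0.8925578
k_eff = k_inf * P_TNL * P_FNL = 0.9127689 * 0.9591185 * 0.8925578
k_eff = 0.78139

0.78139


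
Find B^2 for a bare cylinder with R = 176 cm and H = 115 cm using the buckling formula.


B^2 = (2.405/R)^2 + (pi/H)^2
B^2 = (2.405/176)^2 + (pi/115)^2
B^2 = 9.3301e-04 /cm^2

9.3301e-04


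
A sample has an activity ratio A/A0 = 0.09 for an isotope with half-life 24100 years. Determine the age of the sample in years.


lambda = ln(2) / t_half = ln(2) / 24100 = 2.876129e-05 /yr
t = -ln(A/A0) / lambda
t = -ln(0.09) / 2.876129e-05
t = 83722 yr

83722
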